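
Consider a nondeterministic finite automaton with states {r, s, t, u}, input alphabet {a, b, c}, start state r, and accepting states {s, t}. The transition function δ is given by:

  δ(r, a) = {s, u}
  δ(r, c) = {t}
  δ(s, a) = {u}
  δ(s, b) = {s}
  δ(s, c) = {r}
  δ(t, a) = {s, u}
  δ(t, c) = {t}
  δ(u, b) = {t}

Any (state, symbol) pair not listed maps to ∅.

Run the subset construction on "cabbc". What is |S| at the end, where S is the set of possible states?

1

Start in {r}.
Read 'c': r→{t}; now {t}.
Read 'a': t→{s, u}; now {s, u}.
Read 'b': s→{s}, u→{t}; now {s, t}.
Read 'b': s→{s}, t→∅; now {s}.
Read 'c': s→{r}; now {r}.
That set has 1 state.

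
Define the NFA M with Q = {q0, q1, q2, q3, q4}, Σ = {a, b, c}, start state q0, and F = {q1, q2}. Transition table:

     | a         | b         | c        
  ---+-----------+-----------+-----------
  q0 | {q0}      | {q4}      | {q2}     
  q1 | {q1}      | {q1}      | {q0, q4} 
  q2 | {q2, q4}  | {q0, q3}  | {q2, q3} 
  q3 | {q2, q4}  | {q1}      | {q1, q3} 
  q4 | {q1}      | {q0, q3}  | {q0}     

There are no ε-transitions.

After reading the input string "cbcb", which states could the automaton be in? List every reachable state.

Start in {q0}.
Read 'c': {q0} → {q2}.
Read 'b': {q2} → {q0, q3}.
Read 'c': {q0, q3} → {q1, q2, q3}.
Read 'b': {q1, q2, q3} → {q0, q1, q3}.

{q0, q1, q3}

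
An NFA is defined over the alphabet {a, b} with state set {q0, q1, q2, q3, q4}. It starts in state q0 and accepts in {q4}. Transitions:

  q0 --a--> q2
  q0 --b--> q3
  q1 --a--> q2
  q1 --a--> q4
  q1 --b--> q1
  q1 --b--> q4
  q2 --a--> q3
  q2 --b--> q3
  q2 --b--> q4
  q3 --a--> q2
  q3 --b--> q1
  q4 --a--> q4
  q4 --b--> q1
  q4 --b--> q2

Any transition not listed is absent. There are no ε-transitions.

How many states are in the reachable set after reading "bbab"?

4

Start in {q0}.
Read 'b': {q0} → {q3}.
Read 'b': {q3} → {q1}.
Read 'a': {q1} → {q2, q4}.
Read 'b': {q2, q4} → {q1, q2, q3, q4}.
That set has 4 states.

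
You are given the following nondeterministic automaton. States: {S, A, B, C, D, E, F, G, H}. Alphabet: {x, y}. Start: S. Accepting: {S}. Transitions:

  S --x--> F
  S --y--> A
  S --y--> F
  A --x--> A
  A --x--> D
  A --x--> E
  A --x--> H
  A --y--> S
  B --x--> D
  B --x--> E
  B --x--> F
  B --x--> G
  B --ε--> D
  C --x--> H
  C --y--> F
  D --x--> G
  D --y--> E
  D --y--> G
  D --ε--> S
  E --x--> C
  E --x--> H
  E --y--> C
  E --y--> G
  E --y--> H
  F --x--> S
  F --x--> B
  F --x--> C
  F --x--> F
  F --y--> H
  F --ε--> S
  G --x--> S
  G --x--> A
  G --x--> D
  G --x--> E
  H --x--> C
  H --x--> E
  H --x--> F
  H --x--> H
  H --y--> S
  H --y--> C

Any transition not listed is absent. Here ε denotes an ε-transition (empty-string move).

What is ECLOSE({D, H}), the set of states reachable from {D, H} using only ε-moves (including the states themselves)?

Begin with {D, H}.
ε-move D → S; add S.

{S, D, H}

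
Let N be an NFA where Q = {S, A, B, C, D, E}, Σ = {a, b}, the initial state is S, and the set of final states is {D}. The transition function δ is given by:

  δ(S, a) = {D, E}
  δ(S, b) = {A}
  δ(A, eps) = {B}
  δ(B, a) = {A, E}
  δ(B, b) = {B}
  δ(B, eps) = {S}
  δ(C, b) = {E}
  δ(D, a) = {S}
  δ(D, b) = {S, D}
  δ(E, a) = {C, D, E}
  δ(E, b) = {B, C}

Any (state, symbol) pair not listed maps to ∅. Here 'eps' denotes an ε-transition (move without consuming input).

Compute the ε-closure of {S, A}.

Begin with {S, A}.
ε-move A → B; add B.

{S, A, B}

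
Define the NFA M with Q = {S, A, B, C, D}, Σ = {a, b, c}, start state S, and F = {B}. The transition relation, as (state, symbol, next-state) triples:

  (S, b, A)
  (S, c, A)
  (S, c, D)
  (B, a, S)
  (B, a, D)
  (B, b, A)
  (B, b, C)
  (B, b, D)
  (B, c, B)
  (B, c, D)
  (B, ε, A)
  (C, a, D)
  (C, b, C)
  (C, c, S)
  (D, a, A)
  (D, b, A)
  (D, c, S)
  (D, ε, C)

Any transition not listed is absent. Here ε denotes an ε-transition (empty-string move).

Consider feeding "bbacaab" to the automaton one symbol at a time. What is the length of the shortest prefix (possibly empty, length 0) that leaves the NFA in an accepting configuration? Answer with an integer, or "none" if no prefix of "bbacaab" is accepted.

none

Start in {S}.
Read 'b': {S} → {A}.
Read 'b': {A} → ∅.
The set is empty and remains empty for the remaining 5 symbols.
No reachable set along the way intersects F.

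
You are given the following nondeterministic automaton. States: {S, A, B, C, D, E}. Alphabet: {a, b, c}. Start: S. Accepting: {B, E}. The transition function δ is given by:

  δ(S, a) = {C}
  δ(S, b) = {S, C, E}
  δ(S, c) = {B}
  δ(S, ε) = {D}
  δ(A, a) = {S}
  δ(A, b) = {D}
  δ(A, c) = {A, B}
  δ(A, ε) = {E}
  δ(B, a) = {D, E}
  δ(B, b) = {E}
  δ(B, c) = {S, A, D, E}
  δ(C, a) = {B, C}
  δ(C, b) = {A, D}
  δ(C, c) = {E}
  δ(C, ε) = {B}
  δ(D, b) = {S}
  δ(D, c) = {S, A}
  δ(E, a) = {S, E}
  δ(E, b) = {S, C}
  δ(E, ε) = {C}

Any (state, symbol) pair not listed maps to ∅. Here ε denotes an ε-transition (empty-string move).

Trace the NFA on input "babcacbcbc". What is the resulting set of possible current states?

{S, A, B, C, D, E}

Start: ε-closure({S}) = {S, D}.
Read 'b': S→{S, C, E}, D→{S}; union {S, C, E}; ε-closure = {S, B, C, D, E}.
Read 'a': S→{C}, B→{D, E}, C→{B, C}, D→∅, E→{S, E}; now {S, B, C, D, E}.
Read 'b': S→{S, C, E}, B→{E}, C→{A, D}, D→{S}, E→{S, C}; union {S, A, C, D, E}; ε-closure = {S, A, B, C, D, E}.
Read 'c': S→{B}, A→{A, B}, B→{S, A, D, E}, C→{E}, D→{S, A}, E→∅; union {S, A, B, D, E}; ε-closure = {S, A, B, C, D, E}.
Read 'a': S→{C}, A→{S}, B→{D, E}, C→{B, C}, D→∅, E→{S, E}; now {S, B, C, D, E}.
Read 'c': S→{B}, B→{S, A, D, E}, C→{E}, D→{S, A}, E→∅; union {S, A, B, D, E}; ε-closure = {S, A, B, C, D, E}.
Read 'b': S→{S, C, E}, A→{D}, B→{E}, C→{A, D}, D→{S}, E→{S, C}; union {S, A, C, D, E}; ε-closure = {S, A, B, C, D, E}.
Read 'c': S→{B}, A→{A, B}, B→{S, A, D, E}, C→{E}, D→{S, A}, E→∅; union {S, A, B, D, E}; ε-closure = {S, A, B, C, D, E}.
Read 'b': S→{S, C, E}, A→{D}, B→{E}, C→{A, D}, D→{S}, E→{S, C}; union {S, A, C, D, E}; ε-closure = {S, A, B, C, D, E}.
Read 'c': S→{B}, A→{A, B}, B→{S, A, D, E}, C→{E}, D→{S, A}, E→∅; union {S, A, B, D, E}; ε-closure = {S, A, B, C, D, E}.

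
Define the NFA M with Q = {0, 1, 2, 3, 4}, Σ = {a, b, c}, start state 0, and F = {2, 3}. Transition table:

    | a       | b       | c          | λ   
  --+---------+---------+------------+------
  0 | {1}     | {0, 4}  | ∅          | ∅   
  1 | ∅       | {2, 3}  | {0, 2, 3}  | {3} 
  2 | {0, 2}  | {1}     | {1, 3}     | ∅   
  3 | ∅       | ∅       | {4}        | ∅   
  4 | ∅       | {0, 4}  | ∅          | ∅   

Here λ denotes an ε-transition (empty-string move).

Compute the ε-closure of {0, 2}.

{0, 2}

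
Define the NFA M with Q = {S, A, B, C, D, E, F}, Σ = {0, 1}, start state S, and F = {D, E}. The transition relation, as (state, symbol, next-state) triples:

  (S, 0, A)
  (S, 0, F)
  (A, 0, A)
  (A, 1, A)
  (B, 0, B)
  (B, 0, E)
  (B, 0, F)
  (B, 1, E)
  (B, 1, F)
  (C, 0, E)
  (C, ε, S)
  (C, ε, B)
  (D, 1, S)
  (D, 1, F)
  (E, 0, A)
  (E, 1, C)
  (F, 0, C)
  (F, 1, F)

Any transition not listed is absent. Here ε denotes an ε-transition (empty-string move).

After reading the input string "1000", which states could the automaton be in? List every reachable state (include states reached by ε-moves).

∅

Start in {S}.
Read '1': S→∅; now ∅.
The set is empty and remains empty for the remaining 3 symbols.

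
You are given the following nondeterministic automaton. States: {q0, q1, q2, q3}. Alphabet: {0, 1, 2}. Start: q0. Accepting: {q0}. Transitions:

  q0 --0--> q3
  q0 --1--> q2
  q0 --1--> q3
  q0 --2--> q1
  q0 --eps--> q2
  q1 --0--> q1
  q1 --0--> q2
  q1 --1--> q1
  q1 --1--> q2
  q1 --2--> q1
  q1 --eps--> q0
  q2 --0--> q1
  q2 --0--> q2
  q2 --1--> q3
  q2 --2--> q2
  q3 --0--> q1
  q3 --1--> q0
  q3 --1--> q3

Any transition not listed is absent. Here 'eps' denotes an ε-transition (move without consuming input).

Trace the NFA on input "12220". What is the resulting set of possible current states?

{q0, q1, q2}

Start: ε-closure({q0}) = {q0, q2}.
Read '1': {q0, q2} → {q2, q3}.
Read '2': {q2, q3} → {q2}.
Read '2': {q2} → {q2}.
Read '2': {q2} → {q2}.
Read '0': {q2} → {q0, q1, q2}.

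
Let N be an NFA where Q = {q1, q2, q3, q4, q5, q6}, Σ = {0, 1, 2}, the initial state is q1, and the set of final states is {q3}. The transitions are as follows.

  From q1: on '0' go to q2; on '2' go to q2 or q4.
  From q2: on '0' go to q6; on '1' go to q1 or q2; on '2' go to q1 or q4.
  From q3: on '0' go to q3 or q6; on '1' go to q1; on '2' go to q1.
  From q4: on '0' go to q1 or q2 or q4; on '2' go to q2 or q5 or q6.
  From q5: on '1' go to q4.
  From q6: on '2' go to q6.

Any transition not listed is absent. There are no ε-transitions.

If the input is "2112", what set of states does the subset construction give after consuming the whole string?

Start in {q1}.
Read '2': {q1} → {q2, q4}.
Read '1': {q2, q4} → {q1, q2}.
Read '1': {q1, q2} → {q1, q2}.
Read '2': {q1, q2} → {q1, q2, q4}.

{q1, q2, q4}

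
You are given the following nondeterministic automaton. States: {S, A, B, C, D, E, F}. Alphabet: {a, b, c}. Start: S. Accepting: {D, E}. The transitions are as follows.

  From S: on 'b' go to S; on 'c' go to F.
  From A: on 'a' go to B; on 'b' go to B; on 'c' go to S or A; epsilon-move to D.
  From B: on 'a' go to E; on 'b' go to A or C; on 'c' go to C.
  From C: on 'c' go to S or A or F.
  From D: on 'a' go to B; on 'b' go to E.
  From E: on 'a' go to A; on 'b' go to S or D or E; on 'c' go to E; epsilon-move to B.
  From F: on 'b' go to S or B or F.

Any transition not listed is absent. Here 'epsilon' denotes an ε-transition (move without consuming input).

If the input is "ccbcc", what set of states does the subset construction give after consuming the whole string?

∅

Start in {S}.
Read 'c': {S} → {F}.
Read 'c': {F} → ∅.
The set is empty and remains empty for the remaining 3 symbols.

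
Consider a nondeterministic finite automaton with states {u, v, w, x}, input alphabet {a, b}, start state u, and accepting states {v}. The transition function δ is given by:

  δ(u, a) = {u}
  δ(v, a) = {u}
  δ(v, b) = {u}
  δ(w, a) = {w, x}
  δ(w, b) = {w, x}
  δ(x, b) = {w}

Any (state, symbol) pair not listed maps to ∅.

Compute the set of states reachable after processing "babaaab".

∅

Start in {u}.
Read 'b': u→∅; now ∅.
The set is empty and remains empty for the remaining 6 symbols.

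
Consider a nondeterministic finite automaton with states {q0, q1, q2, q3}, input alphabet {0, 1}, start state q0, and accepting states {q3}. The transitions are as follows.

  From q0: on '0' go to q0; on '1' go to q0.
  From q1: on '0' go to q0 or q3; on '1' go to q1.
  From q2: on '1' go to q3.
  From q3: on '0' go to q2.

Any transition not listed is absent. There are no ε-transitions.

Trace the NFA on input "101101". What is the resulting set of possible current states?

Start in {q0}.
Read '1': q0→{q0}; now {q0}.
Read '0': q0→{q0}; now {q0}.
Read '1': q0→{q0}; now {q0}.
Read '1': q0→{q0}; now {q0}.
Read '0': q0→{q0}; now {q0}.
Read '1': q0→{q0}; now {q0}.

{q0}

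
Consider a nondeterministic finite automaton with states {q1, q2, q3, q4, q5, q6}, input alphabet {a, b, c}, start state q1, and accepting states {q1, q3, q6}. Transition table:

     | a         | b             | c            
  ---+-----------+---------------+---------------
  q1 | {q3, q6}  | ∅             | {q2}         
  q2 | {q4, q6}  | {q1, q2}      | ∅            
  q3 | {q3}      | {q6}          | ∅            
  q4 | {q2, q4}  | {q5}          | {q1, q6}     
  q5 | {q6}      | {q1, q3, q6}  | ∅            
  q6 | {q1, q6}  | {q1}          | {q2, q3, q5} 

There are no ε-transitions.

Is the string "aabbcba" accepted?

Start in {q1}.
Read 'a': q1→{q3, q6}; now {q3, q6}.
Read 'a': q3→{q3}, q6→{q1, q6}; now {q1, q3, q6}.
Read 'b': q1→∅, q3→{q6}, q6→{q1}; now {q1, q6}.
Read 'b': q1→∅, q6→{q1}; now {q1}.
Read 'c': q1→{q2}; now {q2}.
Read 'b': q2→{q1, q2}; now {q1, q2}.
Read 'a': q1→{q3, q6}, q2→{q4, q6}; now {q3, q4, q6}.
The final set {q3, q4, q6} contains the accepting states q3, q6.

Yes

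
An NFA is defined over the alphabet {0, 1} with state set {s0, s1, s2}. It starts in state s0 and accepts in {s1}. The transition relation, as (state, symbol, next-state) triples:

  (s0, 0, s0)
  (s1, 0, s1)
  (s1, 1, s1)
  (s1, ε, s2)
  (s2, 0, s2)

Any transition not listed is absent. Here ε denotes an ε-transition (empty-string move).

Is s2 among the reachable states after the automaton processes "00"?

No

Start in {s0}.
Read '0': {s0} → {s0}.
Read '0': {s0} → {s0}.
State s2 is not in {s0}.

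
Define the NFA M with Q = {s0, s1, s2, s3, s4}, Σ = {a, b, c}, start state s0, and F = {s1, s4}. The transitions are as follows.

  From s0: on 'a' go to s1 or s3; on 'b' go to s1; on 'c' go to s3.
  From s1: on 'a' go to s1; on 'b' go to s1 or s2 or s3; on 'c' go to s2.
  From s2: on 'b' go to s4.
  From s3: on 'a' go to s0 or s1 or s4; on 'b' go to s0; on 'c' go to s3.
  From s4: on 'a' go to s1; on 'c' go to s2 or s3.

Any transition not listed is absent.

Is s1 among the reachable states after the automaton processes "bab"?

Start in {s0}.
Read 'b': {s0} → {s1}.
Read 'a': {s1} → {s1}.
Read 'b': {s1} → {s1, s2, s3}.
State s1 is in {s1, s2, s3}.

Yes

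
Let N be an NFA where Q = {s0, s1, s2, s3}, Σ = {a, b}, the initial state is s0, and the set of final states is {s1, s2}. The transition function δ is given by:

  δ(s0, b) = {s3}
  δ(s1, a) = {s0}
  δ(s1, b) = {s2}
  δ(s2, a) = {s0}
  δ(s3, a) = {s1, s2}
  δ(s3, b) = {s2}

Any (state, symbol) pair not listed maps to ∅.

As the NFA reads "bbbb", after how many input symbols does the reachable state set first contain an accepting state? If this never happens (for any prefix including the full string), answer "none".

2

Start in {s0}.
Read 'b': s0→{s3}; now {s3}.
Read 'b': s3→{s2}; now {s2}.
None of the earlier sets intersect F, but {s2} does.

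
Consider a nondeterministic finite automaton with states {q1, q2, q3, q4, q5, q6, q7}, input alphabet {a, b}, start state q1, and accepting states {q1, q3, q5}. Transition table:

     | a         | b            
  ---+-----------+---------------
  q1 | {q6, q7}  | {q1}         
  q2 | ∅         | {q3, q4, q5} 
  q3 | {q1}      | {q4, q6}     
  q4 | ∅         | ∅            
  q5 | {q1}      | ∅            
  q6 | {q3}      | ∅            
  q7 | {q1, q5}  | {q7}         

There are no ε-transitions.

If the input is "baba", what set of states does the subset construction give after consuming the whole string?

Start in {q1}.
Read 'b': q1→{q1}; now {q1}.
Read 'a': q1→{q6, q7}; now {q6, q7}.
Read 'b': q6→∅, q7→{q7}; now {q7}.
Read 'a': q7→{q1, q5}; now {q1, q5}.

{q1, q5}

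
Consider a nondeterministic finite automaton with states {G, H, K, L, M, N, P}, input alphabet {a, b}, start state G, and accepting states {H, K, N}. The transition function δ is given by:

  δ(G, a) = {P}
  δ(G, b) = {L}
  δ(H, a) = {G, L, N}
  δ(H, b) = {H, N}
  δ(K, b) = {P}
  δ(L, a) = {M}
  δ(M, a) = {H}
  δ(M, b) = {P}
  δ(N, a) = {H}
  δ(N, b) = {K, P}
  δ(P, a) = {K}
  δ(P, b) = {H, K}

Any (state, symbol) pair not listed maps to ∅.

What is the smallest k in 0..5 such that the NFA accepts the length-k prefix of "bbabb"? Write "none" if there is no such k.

Start in {G}.
Read 'b': G→{L}; now {L}.
Read 'b': L→∅; now ∅.
The set is empty and remains empty for the remaining 3 symbols.
No reachable set along the way intersects F.

none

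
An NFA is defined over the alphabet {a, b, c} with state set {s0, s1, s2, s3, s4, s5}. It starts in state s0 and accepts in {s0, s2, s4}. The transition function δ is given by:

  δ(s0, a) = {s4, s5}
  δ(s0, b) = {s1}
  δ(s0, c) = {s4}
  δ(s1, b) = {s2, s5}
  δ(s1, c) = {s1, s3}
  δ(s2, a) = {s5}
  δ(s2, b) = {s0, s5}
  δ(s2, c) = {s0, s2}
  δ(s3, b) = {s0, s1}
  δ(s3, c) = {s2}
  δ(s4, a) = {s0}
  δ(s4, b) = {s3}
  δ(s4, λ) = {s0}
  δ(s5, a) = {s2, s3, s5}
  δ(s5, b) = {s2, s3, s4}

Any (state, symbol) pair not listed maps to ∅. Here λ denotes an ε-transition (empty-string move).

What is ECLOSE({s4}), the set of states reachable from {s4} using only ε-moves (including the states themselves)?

{s0, s4}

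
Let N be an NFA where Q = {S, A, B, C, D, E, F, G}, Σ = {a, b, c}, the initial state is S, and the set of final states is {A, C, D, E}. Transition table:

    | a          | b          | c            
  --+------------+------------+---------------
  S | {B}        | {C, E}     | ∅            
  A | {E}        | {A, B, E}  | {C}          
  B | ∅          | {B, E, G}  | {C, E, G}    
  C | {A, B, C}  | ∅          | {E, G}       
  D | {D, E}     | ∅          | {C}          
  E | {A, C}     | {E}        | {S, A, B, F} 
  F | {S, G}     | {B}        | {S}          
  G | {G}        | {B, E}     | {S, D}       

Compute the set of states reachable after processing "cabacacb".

∅

Start in {S}.
Read 'c': {S} → ∅.
The set is empty and remains empty for the remaining 7 symbols.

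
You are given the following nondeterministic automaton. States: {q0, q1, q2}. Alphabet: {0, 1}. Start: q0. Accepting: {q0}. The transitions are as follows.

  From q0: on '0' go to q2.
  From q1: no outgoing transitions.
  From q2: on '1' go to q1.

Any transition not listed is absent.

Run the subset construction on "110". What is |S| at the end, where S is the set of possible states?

0

Start in {q0}.
Read '1': q0→∅; now ∅.
The set is empty and remains empty for the remaining 2 symbols.
That set has 0 states.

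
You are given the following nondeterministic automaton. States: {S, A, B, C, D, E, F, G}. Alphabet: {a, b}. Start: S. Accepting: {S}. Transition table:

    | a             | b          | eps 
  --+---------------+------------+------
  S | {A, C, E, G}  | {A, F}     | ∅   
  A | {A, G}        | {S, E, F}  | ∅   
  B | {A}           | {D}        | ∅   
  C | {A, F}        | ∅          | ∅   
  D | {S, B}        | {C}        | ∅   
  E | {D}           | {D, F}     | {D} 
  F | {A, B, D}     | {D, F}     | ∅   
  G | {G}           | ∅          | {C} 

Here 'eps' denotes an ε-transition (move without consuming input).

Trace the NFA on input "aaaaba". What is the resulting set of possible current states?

Start in {S}.
Read 'a': S→{A, C, E, G}; union {A, C, E, G}; ε-closure = {A, C, D, E, G}.
Read 'a': A→{A, G}, C→{A, F}, D→{S, B}, E→{D}, G→{G}; union {S, A, B, D, F, G}; ε-closure = {S, A, B, C, D, F, G}.
Read 'a': S→{A, C, E, G}, A→{A, G}, B→{A}, C→{A, F}, D→{S, B}, F→{A, B, D}, G→{G}; now {S, A, B, C, D, E, F, G}.
Read 'a': S→{A, C, E, G}, A→{A, G}, B→{A}, C→{A, F}, D→{S, B}, E→{D}, F→{A, B, D}, G→{G}; now {S, A, B, C, D, E, F, G}.
Read 'b': S→{A, F}, A→{S, E, F}, B→{D}, C→∅, D→{C}, E→{D, F}, F→{D, F}, G→∅; now {S, A, C, D, E, F}.
Read 'a': S→{A, C, E, G}, A→{A, G}, C→{A, F}, D→{S, B}, E→{D}, F→{A, B, D}; now {S, A, B, C, D, E, F, G}.

{S, A, B, C, D, E, F, G}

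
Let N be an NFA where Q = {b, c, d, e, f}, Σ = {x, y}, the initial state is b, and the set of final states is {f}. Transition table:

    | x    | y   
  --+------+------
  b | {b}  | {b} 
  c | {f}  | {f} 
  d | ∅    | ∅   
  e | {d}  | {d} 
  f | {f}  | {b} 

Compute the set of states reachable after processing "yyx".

{b}

Start in {b}.
Read 'y': b→{b}; now {b}.
Read 'y': b→{b}; now {b}.
Read 'x': b→{b}; now {b}.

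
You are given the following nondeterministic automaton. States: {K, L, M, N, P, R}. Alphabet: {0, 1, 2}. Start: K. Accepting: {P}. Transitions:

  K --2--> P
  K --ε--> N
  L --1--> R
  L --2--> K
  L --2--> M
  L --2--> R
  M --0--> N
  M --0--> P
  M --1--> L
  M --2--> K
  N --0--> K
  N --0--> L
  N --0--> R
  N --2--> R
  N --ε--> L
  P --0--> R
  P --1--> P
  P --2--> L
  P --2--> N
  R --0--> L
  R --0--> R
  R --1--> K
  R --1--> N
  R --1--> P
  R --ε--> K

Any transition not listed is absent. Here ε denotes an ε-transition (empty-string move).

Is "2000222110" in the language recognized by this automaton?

No

Start: ε-closure({K}) = {K, L, N}.
Read '2': {K, L, N} → {K, L, M, N, P, R}.
Read '0': {K, L, M, N, P, R} → {K, L, N, P, R}.
Read '0': {K, L, N, P, R} → {K, L, N, R}.
Read '0': {K, L, N, R} → {K, L, N, R}.
Read '2': {K, L, N, R} → {K, L, M, N, P, R}.
Read '2': {K, L, M, N, P, R} → {K, L, M, N, P, R}.
Read '2': {K, L, M, N, P, R} → {K, L, M, N, P, R}.
Read '1': {K, L, M, N, P, R} → {K, L, N, P, R}.
Read '1': {K, L, N, P, R} → {K, L, N, P, R}.
Read '0': {K, L, N, P, R} → {K, L, N, R}.
The final set {K, L, N, R} contains no accepting state.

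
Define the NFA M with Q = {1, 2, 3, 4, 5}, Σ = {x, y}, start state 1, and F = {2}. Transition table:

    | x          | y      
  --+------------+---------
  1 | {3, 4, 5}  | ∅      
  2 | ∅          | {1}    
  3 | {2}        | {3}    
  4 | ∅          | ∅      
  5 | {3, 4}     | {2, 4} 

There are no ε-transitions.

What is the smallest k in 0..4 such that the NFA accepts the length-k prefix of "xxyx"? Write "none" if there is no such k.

Start in {1}.
Read 'x': 1→{3, 4, 5}; now {3, 4, 5}.
Read 'x': 3→{2}, 4→∅, 5→{3, 4}; now {2, 3, 4}.
None of the earlier sets intersect F, but {2, 3, 4} does.

2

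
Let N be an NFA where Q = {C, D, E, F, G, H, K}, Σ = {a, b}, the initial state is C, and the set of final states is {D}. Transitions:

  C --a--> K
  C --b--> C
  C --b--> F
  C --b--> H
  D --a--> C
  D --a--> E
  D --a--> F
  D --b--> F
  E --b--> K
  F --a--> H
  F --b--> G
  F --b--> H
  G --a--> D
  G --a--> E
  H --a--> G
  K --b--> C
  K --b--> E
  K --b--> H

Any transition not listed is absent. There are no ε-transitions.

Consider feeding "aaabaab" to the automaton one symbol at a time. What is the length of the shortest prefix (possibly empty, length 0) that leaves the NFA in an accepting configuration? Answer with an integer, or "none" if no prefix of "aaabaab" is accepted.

Start in {C}.
Read 'a': {C} → {K}.
Read 'a': {K} → ∅.
The set is empty and remains empty for the remaining 5 symbols.
No reachable set along the way intersects F.

none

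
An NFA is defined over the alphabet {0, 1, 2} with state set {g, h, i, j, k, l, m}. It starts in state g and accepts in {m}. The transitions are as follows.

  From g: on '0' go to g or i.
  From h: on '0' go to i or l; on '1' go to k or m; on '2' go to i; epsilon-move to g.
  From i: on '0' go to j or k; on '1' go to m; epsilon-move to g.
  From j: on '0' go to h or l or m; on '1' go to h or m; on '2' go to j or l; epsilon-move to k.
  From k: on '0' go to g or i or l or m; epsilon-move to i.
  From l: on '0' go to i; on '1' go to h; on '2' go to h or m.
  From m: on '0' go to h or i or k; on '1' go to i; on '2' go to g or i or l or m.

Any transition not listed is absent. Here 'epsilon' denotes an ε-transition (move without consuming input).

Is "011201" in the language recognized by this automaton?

No

Start in {g}.
Read '0': {g} → {g, i}.
Read '1': {g, i} → {m}.
Read '1': {m} → {g, i}.
Read '2': {g, i} → ∅.
The set is empty and remains empty for the remaining 2 symbols.
The final set ∅ contains no accepting state.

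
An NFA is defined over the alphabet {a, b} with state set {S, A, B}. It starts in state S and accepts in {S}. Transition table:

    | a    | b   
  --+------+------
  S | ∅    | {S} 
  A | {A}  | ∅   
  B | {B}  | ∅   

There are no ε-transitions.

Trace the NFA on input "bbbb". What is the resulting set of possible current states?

{S}

Start in {S}.
Read 'b': S→{S}; now {S}.
Read 'b': S→{S}; now {S}.
Read 'b': S→{S}; now {S}.
Read 'b': S→{S}; now {S}.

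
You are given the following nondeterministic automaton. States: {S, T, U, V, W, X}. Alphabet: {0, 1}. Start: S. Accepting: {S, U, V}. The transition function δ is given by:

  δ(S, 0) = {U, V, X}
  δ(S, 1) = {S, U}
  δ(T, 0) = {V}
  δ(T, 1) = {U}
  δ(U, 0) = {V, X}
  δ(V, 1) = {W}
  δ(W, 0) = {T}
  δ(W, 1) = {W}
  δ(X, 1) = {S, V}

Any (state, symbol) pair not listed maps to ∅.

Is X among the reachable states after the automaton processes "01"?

Start in {S}.
Read '0': S→{U, V, X}; now {U, V, X}.
Read '1': U→∅, V→{W}, X→{S, V}; now {S, V, W}.
State X is not in {S, V, W}.

No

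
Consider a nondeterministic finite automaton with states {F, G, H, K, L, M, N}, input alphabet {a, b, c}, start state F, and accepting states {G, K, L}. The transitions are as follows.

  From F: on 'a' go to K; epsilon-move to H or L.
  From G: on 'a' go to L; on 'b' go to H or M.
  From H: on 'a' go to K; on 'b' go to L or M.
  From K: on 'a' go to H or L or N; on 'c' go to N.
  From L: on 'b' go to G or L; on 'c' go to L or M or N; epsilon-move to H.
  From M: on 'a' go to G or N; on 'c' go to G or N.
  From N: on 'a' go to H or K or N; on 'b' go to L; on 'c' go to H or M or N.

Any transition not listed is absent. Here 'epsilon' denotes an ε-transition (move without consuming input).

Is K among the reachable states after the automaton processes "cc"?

No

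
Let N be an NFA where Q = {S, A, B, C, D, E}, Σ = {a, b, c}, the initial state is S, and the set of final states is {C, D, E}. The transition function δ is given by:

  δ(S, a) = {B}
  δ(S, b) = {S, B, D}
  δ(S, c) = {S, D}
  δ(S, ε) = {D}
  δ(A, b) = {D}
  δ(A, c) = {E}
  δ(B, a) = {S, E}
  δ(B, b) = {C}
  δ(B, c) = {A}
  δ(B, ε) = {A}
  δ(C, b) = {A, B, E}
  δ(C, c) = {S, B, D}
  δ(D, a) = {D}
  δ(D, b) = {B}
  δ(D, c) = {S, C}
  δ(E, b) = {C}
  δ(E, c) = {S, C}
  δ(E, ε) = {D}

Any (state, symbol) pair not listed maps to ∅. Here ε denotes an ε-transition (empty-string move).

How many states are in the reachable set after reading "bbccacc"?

6

Start: ε-closure({S}) = {S, D}.
Read 'b': {S, D} → {S, A, B, D}.
Read 'b': {S, A, B, D} → {S, A, B, C, D}.
Read 'c': {S, A, B, C, D} → {S, A, B, C, D, E}.
Read 'c': {S, A, B, C, D, E} → {S, A, B, C, D, E}.
Read 'a': {S, A, B, C, D, E} → {S, A, B, D, E}.
Read 'c': {S, A, B, D, E} → {S, A, C, D, E}.
Read 'c': {S, A, C, D, E} → {S, A, B, C, D, E}.
That set has 6 states.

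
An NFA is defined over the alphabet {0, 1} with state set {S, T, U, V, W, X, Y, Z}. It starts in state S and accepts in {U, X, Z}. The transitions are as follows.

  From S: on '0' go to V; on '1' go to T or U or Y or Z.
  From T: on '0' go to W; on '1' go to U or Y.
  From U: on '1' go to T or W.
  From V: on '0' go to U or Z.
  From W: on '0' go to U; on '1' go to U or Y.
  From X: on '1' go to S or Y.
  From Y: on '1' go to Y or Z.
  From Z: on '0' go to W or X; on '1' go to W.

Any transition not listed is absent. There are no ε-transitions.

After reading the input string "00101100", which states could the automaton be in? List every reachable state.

Start in {S}.
Read '0': {S} → {V}.
Read '0': {V} → {U, Z}.
Read '1': {U, Z} → {T, W}.
Read '0': {T, W} → {U, W}.
Read '1': {U, W} → {T, U, W, Y}.
Read '1': {T, U, W, Y} → {T, U, W, Y, Z}.
Read '0': {T, U, W, Y, Z} → {U, W, X}.
Read '0': {U, W, X} → {U}.

{U}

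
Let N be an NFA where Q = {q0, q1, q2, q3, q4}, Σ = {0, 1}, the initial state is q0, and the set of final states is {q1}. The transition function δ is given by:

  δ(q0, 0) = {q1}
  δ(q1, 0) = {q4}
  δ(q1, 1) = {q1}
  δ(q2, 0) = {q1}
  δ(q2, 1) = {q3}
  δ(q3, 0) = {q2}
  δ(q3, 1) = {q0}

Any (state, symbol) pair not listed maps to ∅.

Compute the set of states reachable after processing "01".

Start in {q0}.
Read '0': q0→{q1}; now {q1}.
Read '1': q1→{q1}; now {q1}.

{q1}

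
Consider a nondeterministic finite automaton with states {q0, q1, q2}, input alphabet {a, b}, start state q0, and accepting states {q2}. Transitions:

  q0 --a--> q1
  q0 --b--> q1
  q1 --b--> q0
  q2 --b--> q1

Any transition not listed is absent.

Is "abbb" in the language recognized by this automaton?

Start in {q0}.
Read 'a': {q0} → {q1}.
Read 'b': {q1} → {q0}.
Read 'b': {q0} → {q1}.
Read 'b': {q1} → {q0}.
The final set {q0} contains no accepting state.

No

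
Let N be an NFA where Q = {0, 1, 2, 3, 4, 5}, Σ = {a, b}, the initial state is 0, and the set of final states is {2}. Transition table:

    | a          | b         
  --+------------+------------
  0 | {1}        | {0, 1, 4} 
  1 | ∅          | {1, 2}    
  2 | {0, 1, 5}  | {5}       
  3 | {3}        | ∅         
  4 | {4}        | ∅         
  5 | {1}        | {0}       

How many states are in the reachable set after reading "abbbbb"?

Start in {0}.
Read 'a': {0} → {1}.
Read 'b': {1} → {1, 2}.
Read 'b': {1, 2} → {1, 2, 5}.
Read 'b': {1, 2, 5} → {0, 1, 2, 5}.
Read 'b': {0, 1, 2, 5} → {0, 1, 2, 4, 5}.
Read 'b': {0, 1, 2, 4, 5} → {0, 1, 2, 4, 5}.
That set has 5 states.

5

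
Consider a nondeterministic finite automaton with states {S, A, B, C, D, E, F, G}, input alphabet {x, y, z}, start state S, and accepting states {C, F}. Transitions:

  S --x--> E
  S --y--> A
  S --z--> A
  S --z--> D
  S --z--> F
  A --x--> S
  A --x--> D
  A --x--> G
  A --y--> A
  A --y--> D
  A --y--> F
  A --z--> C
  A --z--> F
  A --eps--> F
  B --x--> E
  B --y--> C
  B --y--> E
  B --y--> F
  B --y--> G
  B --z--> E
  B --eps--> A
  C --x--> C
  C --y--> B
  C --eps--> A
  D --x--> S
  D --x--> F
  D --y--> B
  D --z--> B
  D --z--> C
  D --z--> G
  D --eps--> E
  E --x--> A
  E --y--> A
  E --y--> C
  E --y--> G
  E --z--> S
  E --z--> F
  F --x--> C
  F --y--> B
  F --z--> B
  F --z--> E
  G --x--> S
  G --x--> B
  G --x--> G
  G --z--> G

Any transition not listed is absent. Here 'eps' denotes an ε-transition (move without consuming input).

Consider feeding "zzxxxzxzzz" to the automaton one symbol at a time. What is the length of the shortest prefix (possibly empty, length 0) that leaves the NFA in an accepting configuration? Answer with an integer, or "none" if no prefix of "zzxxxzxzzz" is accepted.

1

Start in {S}.
Read 'z': {S} → {A, D, E, F}.
None of the earlier sets intersect F, but {A, D, E, F} does.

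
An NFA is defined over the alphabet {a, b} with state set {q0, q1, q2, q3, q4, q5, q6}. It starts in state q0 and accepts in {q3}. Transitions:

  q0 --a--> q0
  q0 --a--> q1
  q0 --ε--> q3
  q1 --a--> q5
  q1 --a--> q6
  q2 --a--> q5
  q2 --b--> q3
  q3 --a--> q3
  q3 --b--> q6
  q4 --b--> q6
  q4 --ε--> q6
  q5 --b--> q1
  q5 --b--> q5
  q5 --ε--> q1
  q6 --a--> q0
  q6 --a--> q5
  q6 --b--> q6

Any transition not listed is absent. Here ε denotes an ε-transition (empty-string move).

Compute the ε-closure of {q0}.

{q0, q3}

Begin with {q0}.
ε-move q0 → q3; add q3.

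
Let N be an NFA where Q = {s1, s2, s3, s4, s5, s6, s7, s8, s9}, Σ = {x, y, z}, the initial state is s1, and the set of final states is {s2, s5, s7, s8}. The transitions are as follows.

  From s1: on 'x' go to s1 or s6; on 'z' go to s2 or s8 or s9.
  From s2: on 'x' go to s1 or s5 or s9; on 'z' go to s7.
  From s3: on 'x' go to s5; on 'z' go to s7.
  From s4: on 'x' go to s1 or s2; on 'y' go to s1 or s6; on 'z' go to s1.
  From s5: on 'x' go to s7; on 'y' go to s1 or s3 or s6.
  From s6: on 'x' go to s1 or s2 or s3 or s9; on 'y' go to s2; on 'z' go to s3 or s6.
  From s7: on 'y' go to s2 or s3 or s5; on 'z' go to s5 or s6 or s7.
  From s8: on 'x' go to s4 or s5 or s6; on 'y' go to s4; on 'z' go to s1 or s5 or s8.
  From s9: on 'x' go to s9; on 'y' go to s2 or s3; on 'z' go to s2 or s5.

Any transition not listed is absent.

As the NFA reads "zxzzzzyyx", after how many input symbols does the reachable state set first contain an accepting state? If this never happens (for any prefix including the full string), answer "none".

Start in {s1}.
Read 'z': s1→{s2, s8, s9}; now {s2, s8, s9}.
None of the earlier sets intersect F, but {s2, s8, s9} does.

1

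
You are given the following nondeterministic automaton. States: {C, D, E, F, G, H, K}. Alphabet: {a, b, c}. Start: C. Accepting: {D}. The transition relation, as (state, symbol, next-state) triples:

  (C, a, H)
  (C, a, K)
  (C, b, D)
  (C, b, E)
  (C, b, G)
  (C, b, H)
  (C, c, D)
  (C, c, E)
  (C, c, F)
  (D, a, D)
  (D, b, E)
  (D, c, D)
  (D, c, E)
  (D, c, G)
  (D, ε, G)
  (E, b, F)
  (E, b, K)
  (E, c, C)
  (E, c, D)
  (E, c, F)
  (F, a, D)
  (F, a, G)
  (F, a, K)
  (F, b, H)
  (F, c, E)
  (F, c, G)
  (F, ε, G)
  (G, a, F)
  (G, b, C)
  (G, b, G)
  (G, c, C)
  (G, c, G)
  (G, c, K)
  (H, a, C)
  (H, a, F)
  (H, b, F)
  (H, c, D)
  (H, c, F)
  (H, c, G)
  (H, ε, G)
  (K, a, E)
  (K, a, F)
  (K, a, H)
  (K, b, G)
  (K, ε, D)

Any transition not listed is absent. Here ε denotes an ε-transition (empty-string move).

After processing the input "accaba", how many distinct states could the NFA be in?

Start in {C}.
Read 'a': {C} → {D, G, H, K}.
Read 'c': {D, G, H, K} → {C, D, E, F, G, K}.
Read 'c': {C, D, E, F, G, K} → {C, D, E, F, G, K}.
Read 'a': {C, D, E, F, G, K} → {D, E, F, G, H, K}.
Read 'b': {D, E, F, G, H, K} → {C, D, E, F, G, H, K}.
Read 'a': {C, D, E, F, G, H, K} → {C, D, E, F, G, H, K}.
That set has 7 states.

7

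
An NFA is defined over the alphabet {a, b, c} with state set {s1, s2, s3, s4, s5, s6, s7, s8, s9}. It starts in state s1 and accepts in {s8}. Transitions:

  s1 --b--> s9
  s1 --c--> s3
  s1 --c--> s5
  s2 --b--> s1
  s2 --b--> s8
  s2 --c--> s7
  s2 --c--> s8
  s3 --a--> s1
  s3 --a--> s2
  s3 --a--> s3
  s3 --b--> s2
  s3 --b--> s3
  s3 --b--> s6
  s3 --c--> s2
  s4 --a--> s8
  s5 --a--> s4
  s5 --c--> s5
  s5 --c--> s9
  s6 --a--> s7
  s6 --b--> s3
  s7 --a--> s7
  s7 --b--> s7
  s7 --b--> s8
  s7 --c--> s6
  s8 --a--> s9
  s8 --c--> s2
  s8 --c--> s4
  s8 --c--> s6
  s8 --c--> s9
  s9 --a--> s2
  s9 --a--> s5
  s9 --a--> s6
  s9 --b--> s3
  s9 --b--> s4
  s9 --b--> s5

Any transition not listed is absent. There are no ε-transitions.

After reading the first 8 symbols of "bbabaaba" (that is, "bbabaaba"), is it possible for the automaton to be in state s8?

Start in {s1}.
Read 'b': s1→{s9}; now {s9}.
Read 'b': s9→{s3, s4, s5}; now {s3, s4, s5}.
Read 'a': s3→{s1, s2, s3}, s4→{s8}, s5→{s4}; now {s1, s2, s3, s4, s8}.
Read 'b': s1→{s9}, s2→{s1, s8}, s3→{s2, s3, s6}, s4→∅, s8→∅; now {s1, s2, s3, s6, s8, s9}.
Read 'a': s1→∅, s2→∅, s3→{s1, s2, s3}, s6→{s7}, s8→{s9}, s9→{s2, s5, s6}; now {s1, s2, s3, s5, s6, s7, s9}.
Read 'a': s1→∅, s2→∅, s3→{s1, s2, s3}, s5→{s4}, s6→{s7}, s7→{s7}, s9→{s2, s5, s6}; now {s1, s2, s3, s4, s5, s6, s7}.
Read 'b': s1→{s9}, s2→{s1, s8}, s3→{s2, s3, s6}, s4→∅, s5→∅, s6→{s3}, s7→{s7, s8}; now {s1, s2, s3, s6, s7, s8, s9}.
Read 'a': s1→∅, s2→∅, s3→{s1, s2, s3}, s6→{s7}, s7→{s7}, s8→{s9}, s9→{s2, s5, s6}; now {s1, s2, s3, s5, s6, s7, s9}.
State s8 is not in {s1, s2, s3, s5, s6, s7, s9}.

No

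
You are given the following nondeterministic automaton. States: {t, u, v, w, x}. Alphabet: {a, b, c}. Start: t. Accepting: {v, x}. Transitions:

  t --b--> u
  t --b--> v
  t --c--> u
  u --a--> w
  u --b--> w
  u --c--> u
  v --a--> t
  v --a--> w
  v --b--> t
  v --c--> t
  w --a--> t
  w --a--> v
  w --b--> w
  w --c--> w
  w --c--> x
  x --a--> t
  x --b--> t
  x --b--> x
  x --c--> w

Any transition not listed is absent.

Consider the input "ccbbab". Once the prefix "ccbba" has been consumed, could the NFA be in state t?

Yes

Start in {t}.
Read 'c': {t} → {u}.
Read 'c': {u} → {u}.
Read 'b': {u} → {w}.
Read 'b': {w} → {w}.
Read 'a': {w} → {t, v}.
State t is in {t, v}.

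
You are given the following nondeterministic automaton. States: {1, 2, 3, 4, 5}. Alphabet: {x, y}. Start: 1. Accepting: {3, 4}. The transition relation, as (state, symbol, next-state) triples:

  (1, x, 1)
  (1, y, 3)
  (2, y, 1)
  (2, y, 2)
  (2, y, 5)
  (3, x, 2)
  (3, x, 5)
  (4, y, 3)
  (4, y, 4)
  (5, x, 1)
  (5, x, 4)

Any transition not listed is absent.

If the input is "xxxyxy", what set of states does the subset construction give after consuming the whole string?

{1, 2, 5}

Start in {1}.
Read 'x': 1→{1}; now {1}.
Read 'x': 1→{1}; now {1}.
Read 'x': 1→{1}; now {1}.
Read 'y': 1→{3}; now {3}.
Read 'x': 3→{2, 5}; now {2, 5}.
Read 'y': 2→{1, 2, 5}, 5→∅; now {1, 2, 5}.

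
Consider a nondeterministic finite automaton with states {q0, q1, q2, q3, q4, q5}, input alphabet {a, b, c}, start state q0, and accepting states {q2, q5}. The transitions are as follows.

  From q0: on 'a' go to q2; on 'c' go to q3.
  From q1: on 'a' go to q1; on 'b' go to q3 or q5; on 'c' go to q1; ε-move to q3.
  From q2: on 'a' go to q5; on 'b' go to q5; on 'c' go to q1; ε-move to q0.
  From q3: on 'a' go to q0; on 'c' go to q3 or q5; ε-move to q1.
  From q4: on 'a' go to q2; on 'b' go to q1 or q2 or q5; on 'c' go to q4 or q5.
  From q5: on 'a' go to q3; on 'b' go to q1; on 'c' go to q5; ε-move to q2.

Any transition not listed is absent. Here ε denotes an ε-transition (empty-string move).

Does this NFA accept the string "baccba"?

No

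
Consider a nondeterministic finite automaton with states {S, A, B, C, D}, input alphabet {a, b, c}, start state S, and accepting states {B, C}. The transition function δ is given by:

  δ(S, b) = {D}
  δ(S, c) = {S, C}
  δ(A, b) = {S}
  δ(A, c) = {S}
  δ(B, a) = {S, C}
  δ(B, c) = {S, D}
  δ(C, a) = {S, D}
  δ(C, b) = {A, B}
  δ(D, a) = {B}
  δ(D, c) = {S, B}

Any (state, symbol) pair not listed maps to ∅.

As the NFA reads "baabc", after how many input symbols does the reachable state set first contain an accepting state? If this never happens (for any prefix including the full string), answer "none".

Start in {S}.
Read 'b': S→{D}; now {D}.
Read 'a': D→{B}; now {B}.
None of the earlier sets intersect F, but {B} does.

2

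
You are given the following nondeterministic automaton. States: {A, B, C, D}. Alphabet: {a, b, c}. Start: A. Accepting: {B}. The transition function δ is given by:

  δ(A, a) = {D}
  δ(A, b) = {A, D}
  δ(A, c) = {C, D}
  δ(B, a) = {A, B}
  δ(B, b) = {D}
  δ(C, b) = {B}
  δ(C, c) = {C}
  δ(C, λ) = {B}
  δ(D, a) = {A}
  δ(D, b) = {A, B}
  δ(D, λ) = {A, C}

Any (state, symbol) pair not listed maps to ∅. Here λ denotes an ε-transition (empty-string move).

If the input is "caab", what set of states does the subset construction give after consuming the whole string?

{A, B, C, D}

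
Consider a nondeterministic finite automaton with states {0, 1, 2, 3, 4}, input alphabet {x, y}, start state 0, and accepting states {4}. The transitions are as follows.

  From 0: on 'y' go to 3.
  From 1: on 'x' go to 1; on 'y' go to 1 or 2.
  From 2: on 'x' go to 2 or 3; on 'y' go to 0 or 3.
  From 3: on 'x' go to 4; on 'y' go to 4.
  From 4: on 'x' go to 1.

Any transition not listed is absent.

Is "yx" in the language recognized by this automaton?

Start in {0}.
Read 'y': 0→{3}; now {3}.
Read 'x': 3→{4}; now {4}.
The final set {4} contains the accepting state 4.

Yes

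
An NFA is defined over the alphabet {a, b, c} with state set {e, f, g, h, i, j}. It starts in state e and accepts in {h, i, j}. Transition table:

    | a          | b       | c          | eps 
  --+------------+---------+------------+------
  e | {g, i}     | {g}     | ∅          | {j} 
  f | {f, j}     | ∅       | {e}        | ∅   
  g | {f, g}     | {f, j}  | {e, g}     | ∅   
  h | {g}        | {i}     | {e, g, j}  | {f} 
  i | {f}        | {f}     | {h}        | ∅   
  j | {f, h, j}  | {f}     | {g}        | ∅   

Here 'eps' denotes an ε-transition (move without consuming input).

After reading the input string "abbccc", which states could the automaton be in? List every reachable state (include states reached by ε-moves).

{e, g, j}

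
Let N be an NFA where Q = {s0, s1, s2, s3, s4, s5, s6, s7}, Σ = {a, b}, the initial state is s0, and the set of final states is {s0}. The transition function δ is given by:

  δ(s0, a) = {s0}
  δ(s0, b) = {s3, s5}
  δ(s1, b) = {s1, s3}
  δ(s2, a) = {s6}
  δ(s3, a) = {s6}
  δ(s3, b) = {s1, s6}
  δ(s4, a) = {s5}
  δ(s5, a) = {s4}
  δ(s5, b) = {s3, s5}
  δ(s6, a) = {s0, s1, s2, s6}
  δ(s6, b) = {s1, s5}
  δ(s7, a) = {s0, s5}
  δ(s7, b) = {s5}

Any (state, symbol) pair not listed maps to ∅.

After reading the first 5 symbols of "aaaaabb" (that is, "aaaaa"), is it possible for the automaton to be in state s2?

Start in {s0}.
Read 'a': {s0} → {s0}.
Read 'a': {s0} → {s0}.
Read 'a': {s0} → {s0}.
Read 'a': {s0} → {s0}.
Read 'a': {s0} → {s0}.
State s2 is not in {s0}.

No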